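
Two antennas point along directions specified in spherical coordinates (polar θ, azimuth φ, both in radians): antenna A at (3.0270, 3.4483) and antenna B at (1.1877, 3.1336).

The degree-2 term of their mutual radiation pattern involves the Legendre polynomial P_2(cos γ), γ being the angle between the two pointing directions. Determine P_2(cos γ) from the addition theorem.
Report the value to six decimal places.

Addition theorem: P_2(cos γ) = (4π/5) Σ_m Y*_{lm}(Ω₁) Y_{lm}(Ω₂), m = −2…2:
  m=-2: Y*=+0.004129+0.002907i  Y=+0.332261+0.005312i  product +0.001357+0.000988i
  m=-1: Y*=+0.083660+0.026495i  Y=-0.267833-0.002141i  product -0.022350-0.007275i
  m=+0: Y*=+0.618413-0.000000i  Y=-0.183190+0.000000i  product -0.113287+0.000000i
  m=+1: Y*=-0.083660+0.026495i  Y=+0.267833-0.002141i  product -0.022350+0.007275i
  m=+2: Y*=+0.004129-0.002907i  Y=+0.332261-0.005312i  product +0.001357-0.000988i
Accumulated sum -0.155274+0.000000i; after 4π/(2l+1) scaling, -0.390247+0.000000i ⇒ P_2 = -0.390247

-0.390247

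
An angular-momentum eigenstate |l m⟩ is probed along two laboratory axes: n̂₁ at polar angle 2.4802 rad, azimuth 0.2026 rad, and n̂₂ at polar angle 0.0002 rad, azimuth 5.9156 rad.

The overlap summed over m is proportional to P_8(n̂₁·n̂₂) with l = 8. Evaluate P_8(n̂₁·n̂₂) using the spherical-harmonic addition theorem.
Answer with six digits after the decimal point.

0.037184

Summing Y*_{l m}(θ₁,φ₁)·Y_{l m}(θ₂,φ₂) over m ∈ [−8, 8]; prefactor 4π/(2·8+1) = 0.739198:
  term(m=-8) = (-0.000000, -0.000000)   from Y*(Ω₁)=(-0.000522, 0.010428), Y(Ω₂)=(-0.000000, 0.000000)
  term(m=-7) = (0.000000, 0.000000)   from Y*(Ω₁)=(-0.008156, -0.053034), Y(Ω₂)=(-0.000000, 0.000000)
  term(m=-6) = (-0.000000, -0.000000)   from Y*(Ω₁)=(0.058630, 0.158062), Y(Ω₂)=(-0.000000, 0.000000)
  term(m=-5) = (0.000000, -0.000000)   from Y*(Ω₁)=(-0.188283, -0.301791), Y(Ω₂)=(-0.000000, 0.000000)
  term(m=-4) = (-0.000000, 0.000000)   from Y*(Ω₁)=(0.332370, 0.349419), Y(Ω₂)=(0.000000, 0.000000)
  term(m=-3) = (0.000000, -0.000000)   from Y*(Ω₁)=(-0.253463, -0.176321), Y(Ω₂)=(0.000000, 0.000000)
  term(m=-2) = (-0.000000, -0.000000)   from Y*(Ω₁)=(-0.153321, -0.065765), Y(Ω₂)=(0.000000, 0.000000)
  term(m=-1) = (0.000334, 0.000214)   from Y*(Ω₁)=(0.394055, 0.080946), Y(Ω₂)=(0.000921, 0.000355)
  term(m=+0) = (0.049635, 0.000000)   from Y*(Ω₁)=(0.042674, -0.000000), Y(Ω₂)=(1.163106, 0.000000)
  term(m=+1) = (0.000334, -0.000214)   from Y*(Ω₁)=(-0.394055, 0.080946), Y(Ω₂)=(-0.000921, 0.000355)
  term(m=+2) = (-0.000000, 0.000000)   from Y*(Ω₁)=(-0.153321, 0.065765), Y(Ω₂)=(0.000000, -0.000000)
  term(m=+3) = (0.000000, 0.000000)   from Y*(Ω₁)=(0.253463, -0.176321), Y(Ω₂)=(-0.000000, 0.000000)
  term(m=+4) = (-0.000000, -0.000000)   from Y*(Ω₁)=(0.332370, -0.349419), Y(Ω₂)=(0.000000, -0.000000)
  term(m=+5) = (0.000000, 0.000000)   from Y*(Ω₁)=(0.188283, -0.301791), Y(Ω₂)=(0.000000, 0.000000)
  term(m=+6) = (-0.000000, 0.000000)   from Y*(Ω₁)=(0.058630, -0.158062), Y(Ω₂)=(-0.000000, -0.000000)
  term(m=+7) = (0.000000, -0.000000)   from Y*(Ω₁)=(0.008156, -0.053034), Y(Ω₂)=(0.000000, 0.000000)
  term(m=+8) = (-0.000000, 0.000000)   from Y*(Ω₁)=(-0.000522, -0.010428), Y(Ω₂)=(-0.000000, -0.000000)
Σ over m = (0.050303, 0.000000); ×(4π/17) → (0.037184, 0.000000). Real part: 0.037184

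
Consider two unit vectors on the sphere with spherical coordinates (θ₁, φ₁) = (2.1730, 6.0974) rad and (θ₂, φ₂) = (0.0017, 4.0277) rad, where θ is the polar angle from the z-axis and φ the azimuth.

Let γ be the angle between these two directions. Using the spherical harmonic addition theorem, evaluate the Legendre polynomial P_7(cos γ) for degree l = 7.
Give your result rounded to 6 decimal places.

Expand P_7 via completeness: Σ_{m} conj(Y_{7,m}) at Ω₁ times Y_{7,m} at Ω₂ —
  [-7]  conj(Y_{7,-7})(Ω₁) = 0.03446 - 0.12438j ; Y_{7,-7}(Ω₂) = -0.00000 - 0.00000j ; Δ = -0.00000 + 0.00000j
  [-6]  conj(Y_{7,-6})(Ω₁) = -0.14621 + 0.29803j ; Y_{7,-6}(Ω₂) = 0.00000 + 0.00000j ; Δ = -0.00000 + 0.00000j
  [-5]  conj(Y_{7,-5})(Ω₁) = 0.26479 - 0.35426j ; Y_{7,-5}(Ω₂) = 0.00000 - 0.00000j ; Δ = -0.00000 - 0.00000j
  [-4]  conj(Y_{7,-4})(Ω₁) = -0.16537 + 0.15196j ; Y_{7,-4}(Ω₂) = -0.00000 + 0.00000j ; Δ = 0.00000 - 0.00000j
  [-3]  conj(Y_{7,-3})(Ω₁) = -0.18151 + 0.11313j ; Y_{7,-3}(Ω₂) = 0.00000 + 0.00000j ; Δ = -0.00000 + 0.00000j
  [-2]  conj(Y_{7,-2})(Ω₁) = 0.31254 - 0.12179j ; Y_{7,-2}(Ω₂) = -0.00000 - 0.00002j ; Δ = -0.00000 - 0.00001j
  [-1]  conj(Y_{7,-1})(Ω₁) = 0.07892 - 0.01483j ; Y_{7,-1}(Ω₂) = -0.00439 + 0.00538j ; Δ = -0.00027 + 0.00049j
  [+0]  conj(Y_{7,0})(Ω₁) = -0.34414 + 0.00000j ; Y_{7,0}(Ω₂) = 1.09250 + 0.00000j ; Δ = -0.37597 + 0.00000j
  [+1]  conj(Y_{7,1})(Ω₁) = -0.07892 - 0.01483j ; Y_{7,1}(Ω₂) = 0.00439 + 0.00538j ; Δ = -0.00027 - 0.00049j
  [+2]  conj(Y_{7,2})(Ω₁) = 0.31254 + 0.12179j ; Y_{7,2}(Ω₂) = -0.00000 + 0.00002j ; Δ = -0.00000 + 0.00001j
  [+3]  conj(Y_{7,3})(Ω₁) = 0.18151 + 0.11313j ; Y_{7,3}(Ω₂) = -0.00000 + 0.00000j ; Δ = -0.00000 - 0.00000j
  [+4]  conj(Y_{7,4})(Ω₁) = -0.16537 - 0.15196j ; Y_{7,4}(Ω₂) = -0.00000 - 0.00000j ; Δ = 0.00000 + 0.00000j
  [+5]  conj(Y_{7,5})(Ω₁) = -0.26479 - 0.35426j ; Y_{7,5}(Ω₂) = -0.00000 - 0.00000j ; Δ = -0.00000 + 0.00000j
  [+6]  conj(Y_{7,6})(Ω₁) = -0.14621 - 0.29803j ; Y_{7,6}(Ω₂) = 0.00000 - 0.00000j ; Δ = -0.00000 - 0.00000j
  [+7]  conj(Y_{7,7})(Ω₁) = -0.03446 - 0.12438j ; Y_{7,7}(Ω₂) = 0.00000 - 0.00000j ; Δ = -0.00000 - 0.00000j
Accumulated sum -0.37651 - 0.00000j; after 4π/(2l+1) scaling, -0.31543 - 0.00000j ⇒ P_7 = -0.315426

-0.315426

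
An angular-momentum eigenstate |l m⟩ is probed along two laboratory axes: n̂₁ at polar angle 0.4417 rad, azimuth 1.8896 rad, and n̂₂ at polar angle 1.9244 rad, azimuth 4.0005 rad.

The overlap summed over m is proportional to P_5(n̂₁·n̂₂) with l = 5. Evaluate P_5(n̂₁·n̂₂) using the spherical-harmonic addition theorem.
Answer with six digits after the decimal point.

-0.045809

Term-by-term m-sum for l=5 (normalisation 4π/11 = 1.142397):
  term(m=-5) = -0.000954+0.002021i   from Y*(Ω₁)=-0.006624-0.000154i, Y(Ω₂)=+0.136858-0.308239i
  term(m=-4) = +0.009699+0.014497i   from Y*(Ω₁)=+0.012906+0.042386i, Y(Ω₂)=+0.376767-0.114090i
  term(m=-3) = +0.003880-0.000192i   from Y*(Ω₁)=+0.140338-0.099004i, Y(Ω₂)=+0.019106+0.012108i
  term(m=-2) = -0.063329+0.118562i   from Y*(Ω₁)=-0.326602-0.241957i, Y(Ω₂)=-0.048443-0.327128i
  term(m=-1) = +0.028572+0.047654i   from Y*(Ω₁)=-0.153826+0.466052i, Y(Ω₂)=+0.073959-0.085718i
  term(m=+0) = +0.004166+0.000000i   from Y*(Ω₁)=-0.013693-0.000000i, Y(Ω₂)=-0.304223+0.000000i
  term(m=+1) = +0.028572-0.047654i   from Y*(Ω₁)=+0.153826+0.466052i, Y(Ω₂)=-0.073959-0.085718i
  term(m=+2) = -0.063329-0.118562i   from Y*(Ω₁)=-0.326602+0.241957i, Y(Ω₂)=-0.048443+0.327128i
  term(m=+3) = +0.003880+0.000192i   from Y*(Ω₁)=-0.140338-0.099004i, Y(Ω₂)=-0.019106+0.012108i
  term(m=+4) = +0.009699-0.014497i   from Y*(Ω₁)=+0.012906-0.042386i, Y(Ω₂)=+0.376767+0.114090i
  term(m=+5) = -0.000954-0.002021i   from Y*(Ω₁)=+0.006624-0.000154i, Y(Ω₂)=-0.136858-0.308239i
Accumulated sum -0.040099+0.000000i; after 4π/(2l+1) scaling, -0.045809+0.000000i ⇒ P_5 = -0.045809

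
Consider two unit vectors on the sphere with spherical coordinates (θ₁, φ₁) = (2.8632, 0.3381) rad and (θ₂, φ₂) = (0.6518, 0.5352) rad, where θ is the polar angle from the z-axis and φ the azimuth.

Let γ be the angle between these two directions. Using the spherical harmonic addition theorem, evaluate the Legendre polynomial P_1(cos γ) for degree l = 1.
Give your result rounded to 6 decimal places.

Addition theorem: P_1(cos γ) = (4π/3) Σ_m Y*_{lm}(Ω₁) Y_{lm}(Ω₂), m = −1…1:
  [-1]  conj(Y_{1,-1})(Ω₁) = (0.089570, 0.031493) ; Y_{1,-1}(Ω₂) = (0.180276, -0.106890) ; Δ = (0.019514, -0.003897)
  [+0]  conj(Y_{1,0})(Ω₁) = (-0.469791, -0.000000) ; Y_{1,0}(Ω₂) = (0.388436, 0.000000) ; Δ = (-0.182483, -0.000000)
  [+1]  conj(Y_{1,1})(Ω₁) = (-0.089570, 0.031493) ; Y_{1,1}(Ω₂) = (-0.180276, -0.106890) ; Δ = (0.019514, 0.003897)
Σ over m = (-0.143456, 0.000000); ×(4π/3) → (-0.600907, 0.000000). Real part: -0.600907

-0.600907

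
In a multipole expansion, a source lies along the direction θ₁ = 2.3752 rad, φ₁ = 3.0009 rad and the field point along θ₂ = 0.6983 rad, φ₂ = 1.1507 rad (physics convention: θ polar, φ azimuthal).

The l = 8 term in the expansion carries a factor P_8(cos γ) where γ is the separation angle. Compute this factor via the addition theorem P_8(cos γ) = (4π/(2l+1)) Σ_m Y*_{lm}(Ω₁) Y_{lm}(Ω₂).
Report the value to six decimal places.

0.317964

Term-by-term m-sum for l=8 (normalisation 4π/17 = 0.739198):
  [-8]  conj(Y_{8,-8})(Ω₁) = 0.01188 - 0.02490j ; Y_{8,-8}(Ω₂) = -0.01469 - 0.00327j ; Δ = -0.00026 + 0.00033j
  [-7]  conj(Y_{8,-7})(Ω₁) = 0.06339 - 0.09551j ; Y_{8,-7}(Ω₂) = -0.01431 - 0.07026j ; Δ = -0.00762 - 0.00309j
  [-6]  conj(Y_{8,-6})(Ω₁) = 0.18882 - 0.21243j ; Y_{8,-6}(Ω₂) = 0.16863 - 0.12064j ; Δ = 0.00621 - 0.05860j
  [-5]  conj(Y_{8,-5})(Ω₁) = 0.34300 - 0.29095j ; Y_{8,-5}(Ω₂) = 0.34241 + 0.20048j ; Δ = 0.17578 - 0.03086j
  [-4]  conj(Y_{8,-4})(Ω₁) = 0.33194 - 0.20940j ; Y_{8,-4}(Ω₂) = -0.05132 + 0.46637j ; Δ = 0.08062 + 0.16556j
  [-3]  conj(Y_{8,-3})(Ω₁) = 0.00212 - 0.00095j ; Y_{8,-3}(Ω₂) = -0.19797 + 0.06353j ; Δ = -0.00036 + 0.00032j
  [-2]  conj(Y_{8,-2})(Ω₁) = -0.35777 + 0.10342j ; Y_{8,-2}(Ω₂) = 0.17645 + 0.19693j ; Δ = -0.08350 - 0.05221j
  [-1]  conj(Y_{8,-1})(Ω₁) = -0.18536 + 0.02625j ; Y_{8,-1}(Ω₂) = -0.14376 + 0.32184j ; Δ = 0.01820 - 0.06343j
  [+0]  conj(Y_{8,0})(Ω₁) = 0.32137 + 0.00000j ; Y_{8,0}(Ω₂) = 0.16174 + 0.00000j ; Δ = 0.05198 + 0.00000j
  [+1]  conj(Y_{8,1})(Ω₁) = 0.18536 + 0.02625j ; Y_{8,1}(Ω₂) = 0.14376 + 0.32184j ; Δ = 0.01820 + 0.06343j
  [+2]  conj(Y_{8,2})(Ω₁) = -0.35777 - 0.10342j ; Y_{8,2}(Ω₂) = 0.17645 - 0.19693j ; Δ = -0.08350 + 0.05221j
  [+3]  conj(Y_{8,3})(Ω₁) = -0.00212 - 0.00095j ; Y_{8,3}(Ω₂) = 0.19797 + 0.06353j ; Δ = -0.00036 - 0.00032j
  [+4]  conj(Y_{8,4})(Ω₁) = 0.33194 + 0.20940j ; Y_{8,4}(Ω₂) = -0.05132 - 0.46637j ; Δ = 0.08062 - 0.16556j
  [+5]  conj(Y_{8,5})(Ω₁) = -0.34300 - 0.29095j ; Y_{8,5}(Ω₂) = -0.34241 + 0.20048j ; Δ = 0.17578 + 0.03086j
  [+6]  conj(Y_{8,6})(Ω₁) = 0.18882 + 0.21243j ; Y_{8,6}(Ω₂) = 0.16863 + 0.12064j ; Δ = 0.00621 + 0.05860j
  [+7]  conj(Y_{8,7})(Ω₁) = -0.06339 - 0.09551j ; Y_{8,7}(Ω₂) = 0.01431 - 0.07026j ; Δ = -0.00762 + 0.00309j
  [+8]  conj(Y_{8,8})(Ω₁) = 0.01188 + 0.02490j ; Y_{8,8}(Ω₂) = -0.01469 + 0.00327j ; Δ = -0.00026 - 0.00033j
Σ over m = 0.43015 - 0.00000j; ×(4π/17) → 0.31796 - 0.00000j. Real part: 0.317964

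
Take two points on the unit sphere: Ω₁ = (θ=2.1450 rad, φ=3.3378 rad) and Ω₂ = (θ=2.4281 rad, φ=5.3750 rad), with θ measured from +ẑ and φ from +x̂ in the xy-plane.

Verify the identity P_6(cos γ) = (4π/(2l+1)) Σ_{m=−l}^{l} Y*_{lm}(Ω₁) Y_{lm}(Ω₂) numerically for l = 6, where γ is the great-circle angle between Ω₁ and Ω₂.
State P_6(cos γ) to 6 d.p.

-0.150731

Summing Y*_{l m}(θ₁,φ₁)·Y_{l m}(θ₂,φ₂) over m ∈ [−6, 6]; prefactor 4π/(2·6+1) = 0.966644:
  [-6]  conj(Y_{6,-6})(Ω₁) = +0.064904+0.156314i ; Y_{6,-6}(Ω₂) = +0.025508-0.028120i ; Δ = +0.006051+0.002162i
  [-5]  conj(Y_{6,-5})(Ω₁) = +0.210947+0.315220i ; Y_{6,-5}(Ω₂) = +0.025924+0.149707i ; Δ = -0.041722+0.039752i
  [-4]  conj(Y_{6,-4})(Ω₁) = +0.281679+0.281359i ; Y_{6,-4}(Ω₂) = -0.305253-0.163269i ; Δ = -0.040046-0.131875i
  [-3]  conj(Y_{6,-3})(Ω₁) = +0.042731+0.028526i ; Y_{6,-3}(Ω₂) = +0.415092-0.183895i ; Δ = +0.022983+0.003983i
  [-2]  conj(Y_{6,-2})(Ω₁) = -0.305104-0.126276i ; Y_{6,-2}(Ω₂) = -0.050682+0.202216i ; Δ = +0.040998-0.055297i
  [-1]  conj(Y_{6,-1})(Ω₁) = -0.180315-0.035840i ; Y_{6,-1}(Ω₂) = +0.171258+0.219478i ; Δ = -0.023014-0.045713i
  [+0]  conj(Y_{6,0})(Ω₁) = +0.285542-0.000000i ; Y_{6,0}(Ω₂) = -0.302696+0.000000i ; Δ = -0.086433+0.000000i
  [+1]  conj(Y_{6,1})(Ω₁) = +0.180315-0.035840i ; Y_{6,1}(Ω₂) = -0.171258+0.219478i ; Δ = -0.023014+0.045713i
  [+2]  conj(Y_{6,2})(Ω₁) = -0.305104+0.126276i ; Y_{6,2}(Ω₂) = -0.050682-0.202216i ; Δ = +0.040998+0.055297i
  [+3]  conj(Y_{6,3})(Ω₁) = -0.042731+0.028526i ; Y_{6,3}(Ω₂) = -0.415092-0.183895i ; Δ = +0.022983-0.003983i
  [+4]  conj(Y_{6,4})(Ω₁) = +0.281679-0.281359i ; Y_{6,4}(Ω₂) = -0.305253+0.163269i ; Δ = -0.040046+0.131875i
  [+5]  conj(Y_{6,5})(Ω₁) = -0.210947+0.315220i ; Y_{6,5}(Ω₂) = -0.025924+0.149707i ; Δ = -0.041722-0.039752i
  [+6]  conj(Y_{6,6})(Ω₁) = +0.064904-0.156314i ; Y_{6,6}(Ω₂) = +0.025508+0.028120i ; Δ = +0.006051-0.002162i
Σ over m = -0.155933+0.000000i; ×(4π/13) → -0.150731+0.000000i. Real part: -0.150731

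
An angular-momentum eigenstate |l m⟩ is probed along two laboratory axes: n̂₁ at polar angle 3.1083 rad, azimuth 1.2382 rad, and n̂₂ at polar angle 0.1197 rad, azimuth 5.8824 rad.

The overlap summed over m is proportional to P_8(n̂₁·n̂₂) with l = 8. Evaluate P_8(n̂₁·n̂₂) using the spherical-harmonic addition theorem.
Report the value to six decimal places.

Expand P_8 via completeness: Σ_{m} conj(Y_{8,m}) at Ω₁ times Y_{8,m} at Ω₂ —
  m=-8: -0.000000-0.000000i × -0.000000-0.000000i = +0.000000+0.000000i  (running Σ = +0.000000+0.000000i)
  m=-7: +0.000000-0.000000i × -0.000001+0.000000i = -0.000000+0.000000i  (running Σ = -0.000000+0.000000i)
  m=-6: +0.000000+0.000000i × -0.000011+0.000010i = -0.000000-0.000000i  (running Σ = -0.000000-0.000000i)
  m=-5: -0.000000+0.000000i × -0.000097+0.000210i = +0.000000-0.000000i  (running Σ = +0.000000-0.000000i)
  m=-4: +0.000004-0.000016i × -0.000086+0.002649i = +0.000000+0.000000i  (running Σ = +0.000000+0.000000i)
  m=-3: +0.000431+0.000278i × +0.008120+0.021031i = -0.000002+0.000011i  (running Σ = -0.000002+0.000011i)
  m=-2: -0.008943+0.007016i × +0.094533+0.097641i = -0.001530-0.000210i  (running Σ = -0.001533-0.000199i)
  m=-1: -0.053111-0.153754i × +0.477256+0.202222i = +0.005745-0.084120i  (running Σ = +0.004212-0.084319i)
  m=0: +1.140016-0.000000i × +0.881766+0.000000i = +1.005227+0.000000i  (running Σ = +1.009440-0.084319i)
  m=1: +0.053111-0.153754i × -0.477256+0.202222i = +0.005745+0.084120i  (running Σ = +1.015185-0.000199i)
  m=2: -0.008943-0.007016i × +0.094533-0.097641i = -0.001530+0.000210i  (running Σ = +1.013654+0.000011i)
  m=3: -0.000431+0.000278i × -0.008120+0.021031i = -0.000002-0.000011i  (running Σ = +1.013652+0.000000i)
  m=4: +0.000004+0.000016i × -0.000086-0.002649i = +0.000000-0.000000i  (running Σ = +1.013652-0.000000i)
  m=5: +0.000000+0.000000i × +0.000097+0.000210i = +0.000000+0.000000i  (running Σ = +1.013652-0.000000i)
  m=6: +0.000000-0.000000i × -0.000011-0.000010i = -0.000000+0.000000i  (running Σ = +1.013652+0.000000i)
  m=7: -0.000000-0.000000i × +0.000001+0.000000i = -0.000000-0.000000i  (running Σ = +1.013652+0.000000i)
  m=8: -0.000000+0.000000i × -0.000000+0.000000i = +0.000000-0.000000i  (running Σ = +1.013652+0.000000i)
Σ over m = +1.013652+0.000000i; ×(4π/17) → +0.749290+0.000000i. Real part: 0.749290

0.749290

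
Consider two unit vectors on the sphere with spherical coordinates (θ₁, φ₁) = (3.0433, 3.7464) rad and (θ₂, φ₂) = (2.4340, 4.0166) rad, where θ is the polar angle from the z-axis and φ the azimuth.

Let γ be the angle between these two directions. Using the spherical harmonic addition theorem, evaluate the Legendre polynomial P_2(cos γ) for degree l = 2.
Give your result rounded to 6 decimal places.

0.503034

Addition theorem: P_2(cos γ) = (4π/5) Σ_m Y*_{lm}(Ω₁) Y_{lm}(Ω₂), m = −2…2:
  m=-2: 0.00131 + 0.00348j × -0.02909 - 0.16059j = 0.00052 - 0.00031j  (running Σ = 0.00052 - 0.00031j)
  m=-1: 0.06206 + 0.04290j × 0.24461 - 0.29290j = 0.02775 - 0.00769j  (running Σ = 0.02827 - 0.00800j)
  m=0: 0.62167 + 0.00000j × 0.23102 + 0.00000j = 0.14362 + 0.00000j  (running Σ = 0.17188 - 0.00800j)
  m=1: -0.06206 + 0.04290j × -0.24461 - 0.29290j = 0.02775 + 0.00769j  (running Σ = 0.19963 - 0.00031j)
  m=2: 0.00131 - 0.00348j × -0.02909 + 0.16059j = 0.00052 + 0.00031j  (running Σ = 0.20015 + 0.00000j)
Σ over m = 0.20015 + 0.00000j; ×(4π/5) → 0.50303 + 0.00000j. Real part: 0.503034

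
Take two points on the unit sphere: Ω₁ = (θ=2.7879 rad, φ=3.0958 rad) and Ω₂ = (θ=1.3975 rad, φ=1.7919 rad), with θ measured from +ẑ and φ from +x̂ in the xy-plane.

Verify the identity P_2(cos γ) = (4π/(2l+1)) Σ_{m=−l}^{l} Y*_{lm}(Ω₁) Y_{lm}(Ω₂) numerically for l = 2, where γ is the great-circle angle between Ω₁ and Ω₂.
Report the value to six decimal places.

Summing Y*_{l m}(θ₁,φ₁)·Y_{l m}(θ₂,φ₂) over m ∈ [−2, 2]; prefactor 4π/(2·2+1) = 2.513274:
  [-2]  conj(Y_{2,-2})(Ω₁) = (0.046146, -0.004238) ; Y_{2,-2}(Ω₂) = (-0.338738, 0.160386) ; Δ = (-0.014952, 0.008837)
  [-1]  conj(Y_{2,-1})(Ω₁) = (0.250757, -0.011491) ; Y_{2,-1}(Ω₂) = (-0.028776, -0.128021) ; Δ = (-0.008687, -0.031771)
  [+0]  conj(Y_{2,0})(Ω₁) = (0.517272, -0.000000) ; Y_{2,0}(Ω₂) = (-0.287260, 0.000000) ; Δ = (-0.148591, 0.000000)
  [+1]  conj(Y_{2,1})(Ω₁) = (-0.250757, -0.011491) ; Y_{2,1}(Ω₂) = (0.028776, -0.128021) ; Δ = (-0.008687, 0.031771)
  [+2]  conj(Y_{2,2})(Ω₁) = (0.046146, 0.004238) ; Y_{2,2}(Ω₂) = (-0.338738, -0.160386) ; Δ = (-0.014952, -0.008837)
Σ over m = (-0.195869, 0.000000); ×(4π/5) → (-0.492272, 0.000000). Real part: -0.492272

-0.492272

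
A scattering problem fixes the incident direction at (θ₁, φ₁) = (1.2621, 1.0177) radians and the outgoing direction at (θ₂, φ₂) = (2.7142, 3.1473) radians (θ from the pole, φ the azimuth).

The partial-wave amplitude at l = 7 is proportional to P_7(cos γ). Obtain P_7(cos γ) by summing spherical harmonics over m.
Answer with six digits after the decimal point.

-0.193885

Addition theorem: P_7(cos γ) = (4π/15) Σ_m Y*_{lm}(Ω₁) Y_{lm}(Ω₂), m = −7…7:
  term(m=-7) = -0.00026 - 0.00027j   from Y*(Ω₁)=0.23762 + 0.26547j, Y(Ω₂)=-0.00105 + 0.00004j
  term(m=-6) = -0.00359 + 0.00077j   from Y*(Ω₁)=0.41847 - 0.07485j, Y(Ω₂)=-0.00863 + 0.00030j
  term(m=-5) = -0.00086 + 0.00237j   from Y*(Ω₁)=0.02115 - 0.05357j, Y(Ω₂)=-0.04383 + 0.00125j
  term(m=-4) = -0.03122 - 0.03986j   from Y*(Ω₁)=0.19789 + 0.26491j, Y(Ω₂)=-0.15307 + 0.00350j
  term(m=-3) = -0.06520 + 0.00691j   from Y*(Ω₁)=0.17857 - 0.01584j, Y(Ω₂)=-0.36570 + 0.00626j
  term(m=-2) = 0.06161 - 0.12652j   from Y*(Ω₁)=-0.11725 + 0.23394j, Y(Ω₂)=-0.53773 + 0.00614j
  term(m=-1) = -0.03359 - 0.05372j   from Y*(Ω₁)=0.11448 + 0.18543j, Y(Ω₂)=-0.29073 + 0.00166j
  term(m=+0) = -0.08522 + 0.00000j   from Y*(Ω₁)=-0.23839 + 0.00000j, Y(Ω₂)=0.35748 + 0.00000j
  term(m=+1) = -0.03359 + 0.05372j   from Y*(Ω₁)=-0.11448 + 0.18543j, Y(Ω₂)=0.29073 + 0.00166j
  term(m=+2) = 0.06161 + 0.12652j   from Y*(Ω₁)=-0.11725 - 0.23394j, Y(Ω₂)=-0.53773 - 0.00614j
  term(m=+3) = -0.06520 - 0.00691j   from Y*(Ω₁)=-0.17857 - 0.01584j, Y(Ω₂)=0.36570 + 0.00626j
  term(m=+4) = -0.03122 + 0.03986j   from Y*(Ω₁)=0.19789 - 0.26491j, Y(Ω₂)=-0.15307 - 0.00350j
  term(m=+5) = -0.00086 - 0.00237j   from Y*(Ω₁)=-0.02115 - 0.05357j, Y(Ω₂)=0.04383 + 0.00125j
  term(m=+6) = -0.00359 - 0.00077j   from Y*(Ω₁)=0.41847 + 0.07485j, Y(Ω₂)=-0.00863 - 0.00030j
  term(m=+7) = -0.00026 + 0.00027j   from Y*(Ω₁)=-0.23762 + 0.26547j, Y(Ω₂)=0.00105 + 0.00004j
Σ over m = -0.23143 + 0.00000j; ×(4π/15) → -0.19389 + 0.00000j. Real part: -0.193885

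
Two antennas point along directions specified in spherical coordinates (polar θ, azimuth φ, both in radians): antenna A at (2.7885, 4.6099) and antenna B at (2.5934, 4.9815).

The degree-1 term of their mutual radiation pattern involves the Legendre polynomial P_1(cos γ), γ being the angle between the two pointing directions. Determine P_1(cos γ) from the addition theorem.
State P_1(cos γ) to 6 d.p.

Expand P_1 via completeness: Σ_{m} conj(Y_{1,m}) at Ω₁ times Y_{1,m} at Ω₂ —
  m=-1: -0.012223-0.118845i × +0.047871+0.173572i = +0.020043-0.007811i  (running Σ = +0.020043-0.007811i)
  m=0: -0.458460-0.000000i × -0.417007+0.000000i = +0.191181+0.000000i  (running Σ = +0.211224-0.007811i)
  m=1: +0.012223-0.118845i × -0.047871+0.173572i = +0.020043+0.007811i  (running Σ = +0.231267+0.000000i)
Total Σ_m = +0.231267+0.000000i. Multiply by 4.188790: +0.968728+0.000000i. P_1(cos γ) = 0.968728

0.968728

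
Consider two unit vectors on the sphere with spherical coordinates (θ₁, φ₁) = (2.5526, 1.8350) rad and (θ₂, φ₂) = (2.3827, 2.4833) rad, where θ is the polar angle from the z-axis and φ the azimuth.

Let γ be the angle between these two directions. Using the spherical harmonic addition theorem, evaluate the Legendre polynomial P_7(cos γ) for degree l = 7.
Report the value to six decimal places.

-0.336515

Expand P_7 via completeness: Σ_{m} conj(Y_{7,m}) at Ω₁ times Y_{7,m} at Ω₂ —
  m=-7: (0.007849, 0.002246) × (0.003805, 0.036331) = (-0.000052, 0.000294)  (running Σ = (-0.000052, 0.000294))
  m=-6: (-0.000660, 0.045719) × (0.099567, 0.104206) = (-0.004830, 0.004483)  (running Σ = (-0.004882, 0.004777))
  m=-5: (-0.150262, 0.038333) × (0.327147, 0.049400) = (-0.051051, 0.005117)  (running Σ = (-0.055933, 0.009895))
  m=-4: (-0.171092, -0.303033) × (0.400922, -0.223429) = (-0.136301, -0.083266)  (running Σ = (-0.192234, -0.073371))
  m=-3: (0.347499, -0.342522) × (0.111829, -0.261520) = (-0.050716, -0.129182)  (running Σ = (-0.242950, -0.202553))
  m=-2: (0.253258, 0.147847) × (0.044278, 0.170410) = (-0.013981, 0.049704)  (running Σ = (-0.256931, -0.152849))
  m=-1: (0.060215, -0.222582) × (0.296441, 0.229259) = (0.068879, -0.052178)  (running Σ = (-0.188051, -0.205027))
  m=0: (0.380212, -0.000000) × (-0.067285, 0.000000) = (-0.025582, 0.000000)  (running Σ = (-0.213634, -0.205027))
  m=1: (-0.060215, -0.222582) × (-0.296441, 0.229259) = (0.068879, 0.052178)  (running Σ = (-0.144755, -0.152849))
  m=2: (0.253258, -0.147847) × (0.044278, -0.170410) = (-0.013981, -0.049704)  (running Σ = (-0.158736, -0.202553))
  m=3: (-0.347499, -0.342522) × (-0.111829, -0.261520) = (-0.050716, 0.129182)  (running Σ = (-0.209451, -0.073371))
  m=4: (-0.171092, 0.303033) × (0.400922, 0.223429) = (-0.136301, 0.083266)  (running Σ = (-0.345752, 0.009895))
  m=5: (0.150262, 0.038333) × (-0.327147, 0.049400) = (-0.051051, -0.005117)  (running Σ = (-0.396804, 0.004777))
  m=6: (-0.000660, -0.045719) × (0.099567, -0.104206) = (-0.004830, -0.004483)  (running Σ = (-0.401634, 0.000294))
  m=7: (-0.007849, 0.002246) × (-0.003805, 0.036331) = (-0.000052, -0.000294)  (running Σ = (-0.401685, -0.000000))
Accumulated sum (-0.401685, -0.000000); after 4π/(2l+1) scaling, (-0.336515, -0.000000) ⇒ P_7 = -0.336515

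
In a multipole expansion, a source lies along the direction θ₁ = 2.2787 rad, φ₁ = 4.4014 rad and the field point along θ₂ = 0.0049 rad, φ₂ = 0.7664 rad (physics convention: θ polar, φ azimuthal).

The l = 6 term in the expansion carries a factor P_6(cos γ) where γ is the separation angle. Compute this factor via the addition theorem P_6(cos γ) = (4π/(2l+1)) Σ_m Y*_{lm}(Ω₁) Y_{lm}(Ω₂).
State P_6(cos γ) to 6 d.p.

0.023922

Summing Y*_{l m}(θ₁,φ₁)·Y_{l m}(θ₂,φ₂) over m ∈ [−6, 6]; prefactor 4π/(2·6+1) = 0.966644:
  m=-6: Y*=0.02702 + 0.08887j  Y=-0.00000 + 0.00000j  product -0.00000 + 0.00000j
  m=-5: Y*=0.27537 + 0.00437j  Y=-0.00000 + 0.00000j  product -0.00000 + 0.00000j
  m=-4: Y*=0.13932 - 0.41098j  Y=-0.00000 - 0.00000j  product -0.00000 + 0.00000j
  m=-3: Y*=-0.24635 - 0.18259j  Y=-0.00000 - 0.00000j  product 0.00000 + 0.00000j
  m=-2: Y*=0.10865 - 0.07789j  Y=0.00000 - 0.00013j  product -0.00001 - 0.00001j
  m=-1: Y*=-0.11116 - 0.34585j  Y=0.01163 - 0.01120j  product -0.00517 - 0.00278j
  m=+0: Y*=0.03452 + 0.00000j  Y=1.01685 + 0.00000j  product 0.03510 + 0.00000j
  m=+1: Y*=0.11116 - 0.34585j  Y=-0.01163 - 0.01120j  product -0.00517 + 0.00278j
  m=+2: Y*=0.10865 + 0.07789j  Y=0.00000 + 0.00013j  product -0.00001 + 0.00001j
  m=+3: Y*=0.24635 - 0.18259j  Y=0.00000 - 0.00000j  product 0.00000 - 0.00000j
  m=+4: Y*=0.13932 + 0.41098j  Y=-0.00000 + 0.00000j  product -0.00000 - 0.00000j
  m=+5: Y*=-0.27537 + 0.00437j  Y=0.00000 + 0.00000j  product -0.00000 - 0.00000j
  m=+6: Y*=0.02702 - 0.08887j  Y=-0.00000 - 0.00000j  product -0.00000 - 0.00000j
Total Σ_m = 0.02475 + 0.00000j. Multiply by 0.966644: 0.02392 + 0.00000j. P_6(cos γ) = 0.023922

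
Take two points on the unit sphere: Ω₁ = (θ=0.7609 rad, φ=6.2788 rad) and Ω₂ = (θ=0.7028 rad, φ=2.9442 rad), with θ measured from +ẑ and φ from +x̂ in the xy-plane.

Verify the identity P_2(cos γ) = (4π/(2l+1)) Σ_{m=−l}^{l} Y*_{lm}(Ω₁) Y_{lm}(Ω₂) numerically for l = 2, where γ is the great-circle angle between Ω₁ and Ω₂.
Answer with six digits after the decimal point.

Expand P_2 via completeness: Σ_{m} conj(Y_{2,m}) at Ω₁ times Y_{2,m} at Ω₂ —
  term(m=-2) = 0.02746 + 0.01116j   from Y*(Ω₁)=0.18367 - 0.00161j, Y(Ω₂)=0.14896 + 0.06207j
  term(m=-1) = -0.14427 - 0.02820j   from Y*(Ω₁)=0.38581 - 0.00169j, Y(Ω₂)=-0.37362 - 0.07472j
  term(m=+0) = 0.04259 + 0.00000j   from Y*(Ω₁)=0.18087 + 0.00000j, Y(Ω₂)=0.23549 + 0.00000j
  term(m=+1) = -0.14427 + 0.02820j   from Y*(Ω₁)=-0.38581 - 0.00169j, Y(Ω₂)=0.37362 - 0.07472j
  term(m=+2) = 0.02746 - 0.01116j   from Y*(Ω₁)=0.18367 + 0.00161j, Y(Ω₂)=0.14896 - 0.06207j
Accumulated sum -0.19103 + 0.00000j; after 4π/(2l+1) scaling, -0.48010 + 0.00000j ⇒ P_2 = -0.480105

-0.480105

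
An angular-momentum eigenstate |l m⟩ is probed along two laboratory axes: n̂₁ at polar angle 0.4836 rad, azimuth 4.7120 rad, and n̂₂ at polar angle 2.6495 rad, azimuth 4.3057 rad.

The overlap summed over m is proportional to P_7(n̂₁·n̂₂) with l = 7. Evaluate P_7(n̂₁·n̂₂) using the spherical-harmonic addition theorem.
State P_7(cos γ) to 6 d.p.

Expand P_7 via completeness: Σ_{m} conj(Y_{7,m}) at Ω₁ times Y_{7,m} at Ω₂ —
  [-7]  conj(Y_{7,-7})(Ω₁) = 0.00001 + 0.00235j ; Y_{7,-7}(Ω₂) = 0.00076 + 0.00251j ; Δ = -0.00001 + 0.00000j
  [-6]  conj(Y_{7,-6})(Ω₁) = -0.01674 + 0.00004j ; Y_{7,-6}(Ω₂) = -0.01401 + 0.01184j ; Δ = 0.00023 - 0.00020j
  [-5]  conj(Y_{7,-5})(Ω₁) = -0.00014 - 0.07328j ; Y_{7,-5}(Ω₂) = -0.07033 - 0.03508j ; Δ = -0.00256 + 0.00516j
  [-4]  conj(Y_{7,-4})(Ω₁) = 0.21833 - 0.00034j ; Y_{7,-4}(Ω₂) = 0.01280 - 0.22841j ; Δ = 0.00272 - 0.04987j
  [-3]  conj(Y_{7,-3})(Ω₁) = 0.00051 + 0.43508j ; Y_{7,-3}(Ω₂) = 0.41658 - 0.15241j ; Δ = 0.06652 + 0.18116j
  [-2]  conj(Y_{7,-2})(Ω₁) = -0.49812 + 0.00039j ; Y_{7,-2}(Ω₂) = 0.33494 + 0.35423j ; Δ = -0.16698 - 0.17632j
  [-1]  conj(Y_{7,-1})(Ω₁) = -0.00004 - 0.09762j ; Y_{7,-1}(Ω₂) = -0.02697 + 0.06262j ; Δ = 0.00611 + 0.00263j
  [+0]  conj(Y_{7,0})(Ω₁) = -0.43947 + 0.00000j ; Y_{7,0}(Ω₂) = 0.44474 + 0.00000j ; Δ = -0.19545 + 0.00000j
  [+1]  conj(Y_{7,1})(Ω₁) = 0.00004 - 0.09762j ; Y_{7,1}(Ω₂) = 0.02697 + 0.06262j ; Δ = 0.00611 - 0.00263j
  [+2]  conj(Y_{7,2})(Ω₁) = -0.49812 - 0.00039j ; Y_{7,2}(Ω₂) = 0.33494 - 0.35423j ; Δ = -0.16698 + 0.17632j
  [+3]  conj(Y_{7,3})(Ω₁) = -0.00051 + 0.43508j ; Y_{7,3}(Ω₂) = -0.41658 - 0.15241j ; Δ = 0.06652 - 0.18116j
  [+4]  conj(Y_{7,4})(Ω₁) = 0.21833 + 0.00034j ; Y_{7,4}(Ω₂) = 0.01280 + 0.22841j ; Δ = 0.00272 + 0.04987j
  [+5]  conj(Y_{7,5})(Ω₁) = 0.00014 - 0.07328j ; Y_{7,5}(Ω₂) = 0.07033 - 0.03508j ; Δ = -0.00256 - 0.00516j
  [+6]  conj(Y_{7,6})(Ω₁) = -0.01674 - 0.00004j ; Y_{7,6}(Ω₂) = -0.01401 - 0.01184j ; Δ = 0.00023 + 0.00020j
  [+7]  conj(Y_{7,7})(Ω₁) = -0.00001 + 0.00235j ; Y_{7,7}(Ω₂) = -0.00076 + 0.00251j ; Δ = -0.00001 - 0.00000j
Accumulated sum -0.38337 + 0.00000j; after 4π/(2l+1) scaling, -0.32117 + 0.00000j ⇒ P_7 = -0.321172

-0.321172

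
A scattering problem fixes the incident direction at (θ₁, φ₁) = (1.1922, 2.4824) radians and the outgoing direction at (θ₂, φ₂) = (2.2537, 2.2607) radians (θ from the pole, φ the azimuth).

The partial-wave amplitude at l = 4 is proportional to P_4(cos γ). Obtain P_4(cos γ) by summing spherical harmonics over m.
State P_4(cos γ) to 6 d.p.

-0.239754

Summing Y*_{l m}(θ₁,φ₁)·Y_{l m}(θ₂,φ₂) over m ∈ [−4, 4]; prefactor 4π/(2·4+1) = 1.396263:
  [-4]  conj(Y_{4,-4})(Ω₁) = -0.28873 - 0.15955j ; Y_{4,-4}(Ω₂) = -0.14871 - 0.05974j ; Δ = 0.03341 + 0.04097j
  [-3]  conj(Y_{4,-3})(Ω₁) = 0.14685 + 0.34086j ; Y_{4,-3}(Ω₂) = -0.32378 + 0.17643j ; Δ = -0.10768 - 0.08446j
  [-2]  conj(Y_{4,-2})(Ω₁) = -0.00315 + 0.01222j ; Y_{4,-2}(Ω₂) = -0.06831 + 0.35331j ; Δ = -0.00410 - 0.00195j
  [-1]  conj(Y_{4,-1})(Ω₁) = 0.26248 - 0.20338j ; Y_{4,-1}(Ω₂) = -0.03131 - 0.03795j ; Δ = -0.01594 - 0.00359j
  [+0]  conj(Y_{4,0})(Ω₁) = -0.04710 + 0.00000j ; Y_{4,0}(Ω₂) = -0.35928 + 0.00000j ; Δ = 0.01692 + 0.00000j
  [+1]  conj(Y_{4,1})(Ω₁) = -0.26248 - 0.20338j ; Y_{4,1}(Ω₂) = 0.03131 - 0.03795j ; Δ = -0.01594 + 0.00359j
  [+2]  conj(Y_{4,2})(Ω₁) = -0.00315 - 0.01222j ; Y_{4,2}(Ω₂) = -0.06831 - 0.35331j ; Δ = -0.00410 + 0.00195j
  [+3]  conj(Y_{4,3})(Ω₁) = -0.14685 + 0.34086j ; Y_{4,3}(Ω₂) = 0.32378 + 0.17643j ; Δ = -0.10768 + 0.08446j
  [+4]  conj(Y_{4,4})(Ω₁) = -0.28873 + 0.15955j ; Y_{4,4}(Ω₂) = -0.14871 + 0.05974j ; Δ = 0.03341 - 0.04097j
Σ over m = -0.17171 + 0.00000j; ×(4π/9) → -0.23975 + 0.00000j. Real part: -0.239754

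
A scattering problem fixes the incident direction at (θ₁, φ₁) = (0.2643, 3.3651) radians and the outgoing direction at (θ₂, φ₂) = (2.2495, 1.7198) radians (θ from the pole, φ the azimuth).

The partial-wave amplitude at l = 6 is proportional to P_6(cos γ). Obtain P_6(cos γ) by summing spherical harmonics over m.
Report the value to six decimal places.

0.118059

Addition theorem: P_6(cos γ) = (4π/13) Σ_m Y*_{lm}(Ω₁) Y_{lm}(Ω₂), m = −6…6:
  m=-6: Y*=+0.000035+0.000149i  Y=-0.067292+0.083766i  product -0.000015-0.000007i
  m=-5: Y*=-0.000861-0.001767i  Y=+0.203527+0.220665i  product +0.000215-0.000549i
  m=-4: Y*=+0.009625+0.011981i  Y=+0.361512-0.245214i  product +0.006417+0.001971i
  m=-3: Y*=-0.063667-0.050495i  Y=-0.111316-0.232211i  product -0.004638+0.020405i
  m=-2: Y*=+0.258108+0.123731i  Y=+0.182658-0.056104i  product +0.054087+0.008120i
  m=-1: Y*=-0.577104-0.131179i  Y=-0.050736-0.337980i  product -0.015056+0.201705i
  m=+0: Y*=+0.395537-0.000000i  Y=+0.101410+0.000000i  product +0.040111+0.000000i
  m=+1: Y*=+0.577104-0.131179i  Y=+0.050736-0.337980i  product -0.015056-0.201705i
  m=+2: Y*=+0.258108-0.123731i  Y=+0.182658+0.056104i  product +0.054087-0.008120i
  m=+3: Y*=+0.063667-0.050495i  Y=+0.111316-0.232211i  product -0.004638-0.020405i
  m=+4: Y*=+0.009625-0.011981i  Y=+0.361512+0.245214i  product +0.006417-0.001971i
  m=+5: Y*=+0.000861-0.001767i  Y=-0.203527+0.220665i  product +0.000215+0.000549i
  m=+6: Y*=+0.000035-0.000149i  Y=-0.067292-0.083766i  product -0.000015+0.000007i
Total Σ_m = +0.122132-0.000000i. Multiply by 0.966644: +0.118059-0.000000i. P_6(cos γ) = 0.118059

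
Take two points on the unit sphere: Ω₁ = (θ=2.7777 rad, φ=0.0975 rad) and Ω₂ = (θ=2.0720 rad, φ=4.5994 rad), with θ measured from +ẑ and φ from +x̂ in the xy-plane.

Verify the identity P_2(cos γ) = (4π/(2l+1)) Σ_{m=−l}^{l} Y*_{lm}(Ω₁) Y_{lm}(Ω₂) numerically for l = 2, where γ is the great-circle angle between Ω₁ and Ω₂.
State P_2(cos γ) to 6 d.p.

Term-by-term m-sum for l=2 (normalisation 4π/5 = 2.513274):
  [-2]  conj(Y_{2,-2})(Ω₁) = 0.04800 + 0.00948j ; Y_{2,-2}(Ω₂) = -0.28954 - 0.06657j ; Δ = -0.01327 - 0.00594j
  [-1]  conj(Y_{2,-1})(Ω₁) = -0.25574 - 0.02501j ; Y_{2,-1}(Ω₂) = 0.03670 - 0.32346j ; Δ = -0.01748 + 0.08180j
  [+0]  conj(Y_{2,0})(Ω₁) = 0.51093 + 0.00000j ; Y_{2,0}(Ω₂) = -0.09696 + 0.00000j ; Δ = -0.04954 + 0.00000j
  [+1]  conj(Y_{2,1})(Ω₁) = 0.25574 - 0.02501j ; Y_{2,1}(Ω₂) = -0.03670 - 0.32346j ; Δ = -0.01748 - 0.08180j
  [+2]  conj(Y_{2,2})(Ω₁) = 0.04800 - 0.00948j ; Y_{2,2}(Ω₂) = -0.28954 + 0.06657j ; Δ = -0.01327 + 0.00594j
Σ over m = -0.11103 - 0.00000j; ×(4π/5) → -0.27905 - 0.00000j. Real part: -0.279045

-0.279045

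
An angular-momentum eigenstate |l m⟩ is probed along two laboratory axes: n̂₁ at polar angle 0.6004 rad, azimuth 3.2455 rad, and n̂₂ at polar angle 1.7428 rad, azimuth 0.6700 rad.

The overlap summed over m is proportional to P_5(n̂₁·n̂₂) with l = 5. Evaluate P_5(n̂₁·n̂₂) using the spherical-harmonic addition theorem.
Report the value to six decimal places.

0.179715

Addition theorem: P_5(cos γ) = (4π/11) Σ_m Y*_{lm}(Ω₁) Y_{lm}(Ω₂), m = −5…5:
  [-5]  conj(Y_{5,-5})(Ω₁) = (-0.023191, -0.013264) ; Y_{5,-5}(Ω₂) = (-0.421560, 0.089151) ; Δ = (0.010959, 0.003524)
  [-4]  conj(Y_{5,-4})(Ω₁) = (0.112880, 0.049819) ; Y_{5,-4}(Ω₂) = (0.211934, 0.105423) ; Δ = (0.018671, 0.022458)
  [-3]  conj(Y_{5,-3})(Ω₁) = (-0.304454, -0.098103) ; Y_{5,-3}(Ω₂) = (0.103593, 0.220502) ; Δ = (-0.009907, -0.077295)
  [-2]  conj(Y_{5,-2})(Ω₁) = (0.455274, 0.095999) ; Y_{5,-2}(Ω₂) = (0.058750, -0.250018) ; Δ = (0.050749, -0.108187)
  [-1]  conj(Y_{5,-1})(Ω₁) = (-0.216356, -0.022562) ; Y_{5,-1}(Ω₂) = (0.150357, -0.119121) ; Δ = (-0.035218, 0.022380)
  [+0]  conj(Y_{5,0})(Ω₁) = (-0.333505, -0.000000) ; Y_{5,0}(Ω₂) = (-0.260288, 0.000000) ; Δ = (0.086807, 0.000000)
  [+1]  conj(Y_{5,1})(Ω₁) = (0.216356, -0.022562) ; Y_{5,1}(Ω₂) = (-0.150357, -0.119121) ; Δ = (-0.035218, -0.022380)
  [+2]  conj(Y_{5,2})(Ω₁) = (0.455274, -0.095999) ; Y_{5,2}(Ω₂) = (0.058750, 0.250018) ; Δ = (0.050749, 0.108187)
  [+3]  conj(Y_{5,3})(Ω₁) = (0.304454, -0.098103) ; Y_{5,3}(Ω₂) = (-0.103593, 0.220502) ; Δ = (-0.009907, 0.077295)
  [+4]  conj(Y_{5,4})(Ω₁) = (0.112880, -0.049819) ; Y_{5,4}(Ω₂) = (0.211934, -0.105423) ; Δ = (0.018671, -0.022458)
  [+5]  conj(Y_{5,5})(Ω₁) = (0.023191, -0.013264) ; Y_{5,5}(Ω₂) = (0.421560, 0.089151) ; Δ = (0.010959, -0.003524)
Σ over m = (0.157314, 0.000000); ×(4π/11) → (0.179715, 0.000000). Real part: 0.179715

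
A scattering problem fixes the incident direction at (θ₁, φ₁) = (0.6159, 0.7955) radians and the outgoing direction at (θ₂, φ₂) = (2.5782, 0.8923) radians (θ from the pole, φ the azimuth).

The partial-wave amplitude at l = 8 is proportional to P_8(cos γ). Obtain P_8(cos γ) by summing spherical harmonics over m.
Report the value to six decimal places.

-0.278473

Addition theorem: P_8(cos γ) = (4π/17) Σ_m Y*_{lm}(Ω₁) Y_{lm}(Ω₂), m = −8…8:
  [-8]  conj(Y_{8,-8})(Ω₁) = 0.00637 + 0.00052j ; Y_{8,-8}(Ω₂) = 0.00224 - 0.00257j ; Δ = 0.00002 - 0.00002j
  [-7]  conj(Y_{8,-7})(Ω₁) = 0.02729 - 0.02368j ; Y_{8,-7}(Ω₂) = -0.02158 - 0.00080j ; Δ = -0.00061 + 0.00049j
  [-6]  conj(Y_{8,-6})(Ω₁) = 0.00762 - 0.12561j ; Y_{8,-6}(Ω₂) = 0.05080 + 0.06803j ; Δ = 0.00893 - 0.00586j
  [-5]  conj(Y_{8,-5})(Ω₁) = -0.20027 - 0.22160j ; Y_{8,-5}(Ω₂) = 0.05726 - 0.22341j ; Δ = -0.06097 + 0.03205j
  [-4]  conj(Y_{8,-4})(Ω₁) = -0.47177 - 0.01907j ; Y_{8,-4}(Ω₂) = -0.39128 + 0.17832j ; Δ = 0.18800 - 0.07666j
  [-3]  conj(Y_{8,-3})(Ω₁) = -0.29926 + 0.28165j ; Y_{8,-3}(Ω₂) = 0.43655 + 0.21885j ; Δ = -0.19228 + 0.05746j
  [-2]  conj(Y_{8,-2})(Ω₁) = 0.00043 - 0.02134j ; Y_{8,-2}(Ω₂) = -0.03415 - 0.15729j ; Δ = -0.00337 + 0.00066j
  [-1]  conj(Y_{8,-1})(Ω₁) = -0.28939 - 0.29529j ; Y_{8,-1}(Ω₂) = 0.22115 - 0.27431j ; Δ = -0.14500 + 0.01408j
  [+0]  conj(Y_{8,0})(Ω₁) = -0.11665 + 0.00000j ; Y_{8,0}(Ω₂) = -0.29018 + 0.00000j ; Δ = 0.03385 + 0.00000j
  [+1]  conj(Y_{8,1})(Ω₁) = 0.28939 - 0.29529j ; Y_{8,1}(Ω₂) = -0.22115 - 0.27431j ; Δ = -0.14500 - 0.01408j
  [+2]  conj(Y_{8,2})(Ω₁) = 0.00043 + 0.02134j ; Y_{8,2}(Ω₂) = -0.03415 + 0.15729j ; Δ = -0.00337 - 0.00066j
  [+3]  conj(Y_{8,3})(Ω₁) = 0.29926 + 0.28165j ; Y_{8,3}(Ω₂) = -0.43655 + 0.21885j ; Δ = -0.19228 - 0.05746j
  [+4]  conj(Y_{8,4})(Ω₁) = -0.47177 + 0.01907j ; Y_{8,4}(Ω₂) = -0.39128 - 0.17832j ; Δ = 0.18800 + 0.07666j
  [+5]  conj(Y_{8,5})(Ω₁) = 0.20027 - 0.22160j ; Y_{8,5}(Ω₂) = -0.05726 - 0.22341j ; Δ = -0.06097 - 0.03205j
  [+6]  conj(Y_{8,6})(Ω₁) = 0.00762 + 0.12561j ; Y_{8,6}(Ω₂) = 0.05080 - 0.06803j ; Δ = 0.00893 + 0.00586j
  [+7]  conj(Y_{8,7})(Ω₁) = -0.02729 - 0.02368j ; Y_{8,7}(Ω₂) = 0.02158 - 0.00080j ; Δ = -0.00061 - 0.00049j
  [+8]  conj(Y_{8,8})(Ω₁) = 0.00637 - 0.00052j ; Y_{8,8}(Ω₂) = 0.00224 + 0.00257j ; Δ = 0.00002 + 0.00002j
Total Σ_m = -0.37672 - 0.00000j. Multiply by 0.739198: -0.27847 - 0.00000j. P_8(cos γ) = -0.278473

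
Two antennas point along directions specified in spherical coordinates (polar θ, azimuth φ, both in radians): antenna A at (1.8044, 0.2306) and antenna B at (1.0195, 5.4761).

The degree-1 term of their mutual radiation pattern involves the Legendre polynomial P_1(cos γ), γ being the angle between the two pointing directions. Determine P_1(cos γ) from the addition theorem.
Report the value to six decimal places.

0.299912

Expand P_1 via completeness: Σ_{m} conj(Y_{1,m}) at Ω₁ times Y_{1,m} at Ω₂ —
  m=-1: 0.32721 + 0.07682j × 0.20355 + 0.21257j = 0.05027 + 0.08519j  (running Σ = 0.05027 + 0.08519j)
  m=0: -0.11310 + 0.00000j × 0.25593 + 0.00000j = -0.02895 + 0.00000j  (running Σ = 0.02133 + 0.08519j)
  m=1: -0.32721 + 0.07682j × -0.20355 + 0.21257j = 0.05027 - 0.08519j  (running Σ = 0.07160 + 0.00000j)
Total Σ_m = 0.07160 + 0.00000j. Multiply by 4.188790: 0.29991 + 0.00000j. P_1(cos γ) = 0.299912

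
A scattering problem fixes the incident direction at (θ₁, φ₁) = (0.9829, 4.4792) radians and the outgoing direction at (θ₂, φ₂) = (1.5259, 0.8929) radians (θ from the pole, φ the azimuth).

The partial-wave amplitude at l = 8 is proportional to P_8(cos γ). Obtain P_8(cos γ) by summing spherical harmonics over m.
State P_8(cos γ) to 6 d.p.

Addition theorem: P_8(cos γ) = (4π/17) Σ_m Y*_{lm}(Ω₁) Y_{lm}(Ω₂), m = −8…8:
  m=-8: -0.03441 - 0.11336j × 0.33358 - 0.38748j = -0.05541 - 0.02448j  (running Σ = -0.05541 - 0.02448j)
  m=-7: 0.31525 - 0.01942j × 0.09183 + 0.00302j = 0.02901 - 0.00083j  (running Σ = -0.02640 - 0.02531j)
  m=-6: -0.07714 + 0.44494j × -0.21814 - 0.28994j = 0.14583 - 0.07469j  (running Σ = 0.11944 - 0.10001j)
  m=-5: -0.26689 - 0.11437j × 0.02646 - 0.10454j = -0.01902 + 0.02488j  (running Σ = 0.10042 - 0.07513j)
  m=-4: -0.08187 + 0.11041j × -0.29030 + 0.13314j = 0.00907 - 0.04295j  (running Σ = 0.10949 - 0.11808j)
  m=-3: -0.23498 - 0.27922j × -0.10309 - 0.05145j = 0.00986 + 0.04087j  (running Σ = 0.11934 - 0.07721j)
  m=-2: 0.04339 - 0.02184j × 0.06415 + 0.29376j = 0.00920 + 0.01135j  (running Σ = 0.12855 - 0.06587j)
  m=-1: -0.07831 - 0.32970j × -0.07421 + 0.09217j = 0.03620 + 0.01725j  (running Σ = 0.16474 - 0.04862j)
  m=0: 0.10114 + 0.00000j × 0.29523 + 0.00000j = 0.02986 + 0.00000j  (running Σ = 0.19460 - 0.04862j)
  m=1: 0.07831 - 0.32970j × 0.07421 + 0.09217j = 0.03620 - 0.01725j  (running Σ = 0.23080 - 0.06587j)
  m=2: 0.04339 + 0.02184j × 0.06415 - 0.29376j = 0.00920 - 0.01135j  (running Σ = 0.24000 - 0.07721j)
  m=3: 0.23498 - 0.27922j × 0.10309 - 0.05145j = 0.00986 - 0.04087j  (running Σ = 0.24986 - 0.11808j)
  m=4: -0.08187 - 0.11041j × -0.29030 - 0.13314j = 0.00907 + 0.04295j  (running Σ = 0.25893 - 0.07513j)
  m=5: 0.26689 - 0.11437j × -0.02646 - 0.10454j = -0.01902 - 0.02488j  (running Σ = 0.23991 - 0.10001j)
  m=6: -0.07714 - 0.44494j × -0.21814 + 0.28994j = 0.14583 + 0.07469j  (running Σ = 0.38574 - 0.02531j)
  m=7: -0.31525 - 0.01942j × -0.09183 + 0.00302j = 0.02901 + 0.00083j  (running Σ = 0.41475 - 0.02448j)
  m=8: -0.03441 + 0.11336j × 0.33358 + 0.38748j = -0.05541 + 0.02448j  (running Σ = 0.35935 - 0.00000j)
Total Σ_m = 0.35935 - 0.00000j. Multiply by 0.739198: 0.26563 - 0.00000j. P_8(cos γ) = 0.265628

0.265628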